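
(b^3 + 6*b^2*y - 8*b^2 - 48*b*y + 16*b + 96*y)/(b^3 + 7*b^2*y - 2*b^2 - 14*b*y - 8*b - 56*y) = (b^2 + 6*b*y - 4*b - 24*y)/(b^2 + 7*b*y + 2*b + 14*y)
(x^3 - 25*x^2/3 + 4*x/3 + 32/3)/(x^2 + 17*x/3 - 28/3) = (x^2 - 7*x - 8)/(x + 7)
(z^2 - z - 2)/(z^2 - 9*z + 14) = (z + 1)/(z - 7)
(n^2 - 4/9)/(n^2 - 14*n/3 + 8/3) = (n + 2/3)/(n - 4)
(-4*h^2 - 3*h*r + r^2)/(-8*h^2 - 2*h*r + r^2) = (h + r)/(2*h + r)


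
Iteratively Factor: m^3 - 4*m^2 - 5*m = (m - 5)*(m^2 + m) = m*(m - 5)*(m + 1)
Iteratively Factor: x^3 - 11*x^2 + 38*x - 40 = (x - 4)*(x^2 - 7*x + 10) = (x - 5)*(x - 4)*(x - 2)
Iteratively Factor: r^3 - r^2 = (r)*(r^2 - r) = r*(r - 1)*(r)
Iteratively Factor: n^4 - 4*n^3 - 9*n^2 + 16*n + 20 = (n - 5)*(n^3 + n^2 - 4*n - 4) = (n - 5)*(n + 1)*(n^2 - 4) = (n - 5)*(n + 1)*(n + 2)*(n - 2)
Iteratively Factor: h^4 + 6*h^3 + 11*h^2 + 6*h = (h + 1)*(h^3 + 5*h^2 + 6*h) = h*(h + 1)*(h^2 + 5*h + 6) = h*(h + 1)*(h + 2)*(h + 3)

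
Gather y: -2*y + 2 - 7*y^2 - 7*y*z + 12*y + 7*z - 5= -7*y^2 + y*(10 - 7*z) + 7*z - 3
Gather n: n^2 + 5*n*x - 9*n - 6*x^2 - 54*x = n^2 + n*(5*x - 9) - 6*x^2 - 54*x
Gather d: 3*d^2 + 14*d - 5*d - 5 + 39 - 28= 3*d^2 + 9*d + 6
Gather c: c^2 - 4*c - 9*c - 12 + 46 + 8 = c^2 - 13*c + 42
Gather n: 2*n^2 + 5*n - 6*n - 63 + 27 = 2*n^2 - n - 36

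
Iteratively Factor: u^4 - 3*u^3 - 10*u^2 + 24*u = (u - 4)*(u^3 + u^2 - 6*u) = (u - 4)*(u - 2)*(u^2 + 3*u) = (u - 4)*(u - 2)*(u + 3)*(u)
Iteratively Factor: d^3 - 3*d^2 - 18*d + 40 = (d - 2)*(d^2 - d - 20) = (d - 5)*(d - 2)*(d + 4)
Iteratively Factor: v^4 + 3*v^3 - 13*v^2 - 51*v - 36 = (v + 3)*(v^3 - 13*v - 12) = (v - 4)*(v + 3)*(v^2 + 4*v + 3) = (v - 4)*(v + 1)*(v + 3)*(v + 3)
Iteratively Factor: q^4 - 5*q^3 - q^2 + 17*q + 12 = (q - 4)*(q^3 - q^2 - 5*q - 3) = (q - 4)*(q + 1)*(q^2 - 2*q - 3) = (q - 4)*(q - 3)*(q + 1)*(q + 1)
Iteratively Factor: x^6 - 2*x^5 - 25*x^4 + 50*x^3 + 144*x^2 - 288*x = (x + 3)*(x^5 - 5*x^4 - 10*x^3 + 80*x^2 - 96*x) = (x - 4)*(x + 3)*(x^4 - x^3 - 14*x^2 + 24*x) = (x - 4)*(x - 3)*(x + 3)*(x^3 + 2*x^2 - 8*x) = x*(x - 4)*(x - 3)*(x + 3)*(x^2 + 2*x - 8) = x*(x - 4)*(x - 3)*(x - 2)*(x + 3)*(x + 4)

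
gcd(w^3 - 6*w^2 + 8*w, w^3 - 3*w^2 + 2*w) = w^2 - 2*w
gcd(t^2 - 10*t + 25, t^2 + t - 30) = t - 5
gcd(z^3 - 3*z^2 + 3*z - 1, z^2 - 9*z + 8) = z - 1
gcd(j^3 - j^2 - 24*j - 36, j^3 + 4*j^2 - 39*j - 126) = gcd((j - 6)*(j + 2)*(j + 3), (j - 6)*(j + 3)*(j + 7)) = j^2 - 3*j - 18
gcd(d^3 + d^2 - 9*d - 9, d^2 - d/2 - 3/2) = d + 1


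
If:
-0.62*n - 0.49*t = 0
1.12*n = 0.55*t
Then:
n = 0.00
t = 0.00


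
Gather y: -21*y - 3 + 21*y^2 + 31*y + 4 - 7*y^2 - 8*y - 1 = 14*y^2 + 2*y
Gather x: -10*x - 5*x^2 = -5*x^2 - 10*x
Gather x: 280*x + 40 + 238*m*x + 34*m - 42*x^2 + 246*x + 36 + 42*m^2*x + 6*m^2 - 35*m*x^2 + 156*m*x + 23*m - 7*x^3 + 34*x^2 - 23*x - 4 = 6*m^2 + 57*m - 7*x^3 + x^2*(-35*m - 8) + x*(42*m^2 + 394*m + 503) + 72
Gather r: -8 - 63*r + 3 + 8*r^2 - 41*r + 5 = 8*r^2 - 104*r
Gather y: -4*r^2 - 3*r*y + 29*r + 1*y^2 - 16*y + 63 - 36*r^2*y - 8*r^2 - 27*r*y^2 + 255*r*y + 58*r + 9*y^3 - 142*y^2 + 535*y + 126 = -12*r^2 + 87*r + 9*y^3 + y^2*(-27*r - 141) + y*(-36*r^2 + 252*r + 519) + 189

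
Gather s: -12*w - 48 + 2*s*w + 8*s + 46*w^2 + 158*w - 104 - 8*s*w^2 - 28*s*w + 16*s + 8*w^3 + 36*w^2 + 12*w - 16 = s*(-8*w^2 - 26*w + 24) + 8*w^3 + 82*w^2 + 158*w - 168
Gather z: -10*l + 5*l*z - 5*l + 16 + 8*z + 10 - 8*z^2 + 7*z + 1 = -15*l - 8*z^2 + z*(5*l + 15) + 27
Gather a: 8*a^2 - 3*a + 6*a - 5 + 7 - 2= 8*a^2 + 3*a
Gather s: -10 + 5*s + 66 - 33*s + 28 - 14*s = 84 - 42*s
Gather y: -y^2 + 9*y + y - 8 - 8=-y^2 + 10*y - 16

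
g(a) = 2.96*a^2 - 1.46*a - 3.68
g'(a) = 5.92*a - 1.46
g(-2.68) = 21.49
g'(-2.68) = -17.33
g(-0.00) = -3.68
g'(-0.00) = -1.46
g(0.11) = -3.80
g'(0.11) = -0.81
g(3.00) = 18.58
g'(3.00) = 16.30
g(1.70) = 2.39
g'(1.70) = 8.60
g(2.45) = 10.51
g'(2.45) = 13.04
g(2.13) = 6.64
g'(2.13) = 11.15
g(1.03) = -2.04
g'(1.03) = 4.64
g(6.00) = 94.12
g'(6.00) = 34.06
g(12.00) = 405.04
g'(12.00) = 69.58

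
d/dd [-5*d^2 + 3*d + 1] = 3 - 10*d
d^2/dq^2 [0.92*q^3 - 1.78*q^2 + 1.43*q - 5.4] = 5.52*q - 3.56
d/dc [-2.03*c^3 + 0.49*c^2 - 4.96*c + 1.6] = -6.09*c^2 + 0.98*c - 4.96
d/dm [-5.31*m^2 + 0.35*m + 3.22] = 0.35 - 10.62*m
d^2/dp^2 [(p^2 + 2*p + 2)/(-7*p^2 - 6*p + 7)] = 2*(-56*p^3 - 441*p^2 - 546*p - 303)/(343*p^6 + 882*p^5 - 273*p^4 - 1548*p^3 + 273*p^2 + 882*p - 343)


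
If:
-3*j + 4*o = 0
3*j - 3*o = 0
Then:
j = 0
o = 0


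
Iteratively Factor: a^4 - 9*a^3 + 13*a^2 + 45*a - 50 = (a - 1)*(a^3 - 8*a^2 + 5*a + 50) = (a - 1)*(a + 2)*(a^2 - 10*a + 25) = (a - 5)*(a - 1)*(a + 2)*(a - 5)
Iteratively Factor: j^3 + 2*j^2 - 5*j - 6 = (j - 2)*(j^2 + 4*j + 3) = (j - 2)*(j + 1)*(j + 3)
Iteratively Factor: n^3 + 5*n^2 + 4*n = (n)*(n^2 + 5*n + 4) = n*(n + 1)*(n + 4)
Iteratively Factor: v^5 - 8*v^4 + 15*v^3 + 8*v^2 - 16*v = (v - 1)*(v^4 - 7*v^3 + 8*v^2 + 16*v) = (v - 4)*(v - 1)*(v^3 - 3*v^2 - 4*v) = (v - 4)*(v - 1)*(v + 1)*(v^2 - 4*v) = (v - 4)^2*(v - 1)*(v + 1)*(v)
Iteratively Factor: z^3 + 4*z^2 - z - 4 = (z - 1)*(z^2 + 5*z + 4) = (z - 1)*(z + 1)*(z + 4)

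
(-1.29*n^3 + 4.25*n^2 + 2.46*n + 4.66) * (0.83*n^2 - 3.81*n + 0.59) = -1.0707*n^5 + 8.4424*n^4 - 14.9118*n^3 - 2.9973*n^2 - 16.3032*n + 2.7494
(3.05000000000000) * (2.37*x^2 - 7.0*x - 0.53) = 7.2285*x^2 - 21.35*x - 1.6165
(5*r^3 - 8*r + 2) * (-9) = -45*r^3 + 72*r - 18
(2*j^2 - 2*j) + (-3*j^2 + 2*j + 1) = 1 - j^2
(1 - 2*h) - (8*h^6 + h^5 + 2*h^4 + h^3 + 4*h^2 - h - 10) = -8*h^6 - h^5 - 2*h^4 - h^3 - 4*h^2 - h + 11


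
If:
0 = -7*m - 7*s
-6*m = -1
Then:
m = 1/6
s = -1/6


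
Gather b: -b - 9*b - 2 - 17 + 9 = -10*b - 10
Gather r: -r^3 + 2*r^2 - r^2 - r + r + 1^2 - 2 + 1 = -r^3 + r^2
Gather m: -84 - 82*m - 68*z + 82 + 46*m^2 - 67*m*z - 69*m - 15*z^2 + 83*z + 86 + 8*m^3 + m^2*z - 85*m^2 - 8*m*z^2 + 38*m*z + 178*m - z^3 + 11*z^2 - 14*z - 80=8*m^3 + m^2*(z - 39) + m*(-8*z^2 - 29*z + 27) - z^3 - 4*z^2 + z + 4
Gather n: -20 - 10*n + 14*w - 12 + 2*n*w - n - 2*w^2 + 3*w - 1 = n*(2*w - 11) - 2*w^2 + 17*w - 33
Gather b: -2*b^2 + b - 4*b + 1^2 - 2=-2*b^2 - 3*b - 1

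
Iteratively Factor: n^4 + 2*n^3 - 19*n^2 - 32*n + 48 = (n + 4)*(n^3 - 2*n^2 - 11*n + 12) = (n - 4)*(n + 4)*(n^2 + 2*n - 3) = (n - 4)*(n - 1)*(n + 4)*(n + 3)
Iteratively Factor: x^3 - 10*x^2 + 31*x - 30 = (x - 5)*(x^2 - 5*x + 6) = (x - 5)*(x - 2)*(x - 3)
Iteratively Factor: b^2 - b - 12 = (b - 4)*(b + 3)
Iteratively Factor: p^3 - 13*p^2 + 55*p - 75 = (p - 3)*(p^2 - 10*p + 25) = (p - 5)*(p - 3)*(p - 5)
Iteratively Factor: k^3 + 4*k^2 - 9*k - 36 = (k + 3)*(k^2 + k - 12) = (k + 3)*(k + 4)*(k - 3)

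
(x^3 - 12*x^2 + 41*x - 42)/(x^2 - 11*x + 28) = (x^2 - 5*x + 6)/(x - 4)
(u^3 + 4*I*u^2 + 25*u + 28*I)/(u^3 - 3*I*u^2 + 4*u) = (u + 7*I)/u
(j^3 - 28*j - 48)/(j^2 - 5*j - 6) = (j^2 + 6*j + 8)/(j + 1)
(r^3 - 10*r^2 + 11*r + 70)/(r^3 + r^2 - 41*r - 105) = (r^2 - 3*r - 10)/(r^2 + 8*r + 15)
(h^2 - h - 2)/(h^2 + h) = (h - 2)/h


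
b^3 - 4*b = b*(b - 2)*(b + 2)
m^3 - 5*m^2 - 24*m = m*(m - 8)*(m + 3)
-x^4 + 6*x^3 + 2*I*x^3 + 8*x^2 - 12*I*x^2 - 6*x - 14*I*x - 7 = (x - 7)*(x - I)*(I*x + 1)*(I*x + I)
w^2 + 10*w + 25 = (w + 5)^2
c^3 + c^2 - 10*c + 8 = (c - 2)*(c - 1)*(c + 4)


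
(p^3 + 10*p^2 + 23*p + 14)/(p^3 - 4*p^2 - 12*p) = (p^2 + 8*p + 7)/(p*(p - 6))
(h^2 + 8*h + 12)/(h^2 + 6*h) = (h + 2)/h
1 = 1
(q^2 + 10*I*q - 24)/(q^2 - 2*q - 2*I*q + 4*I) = (q^2 + 10*I*q - 24)/(q^2 - 2*q - 2*I*q + 4*I)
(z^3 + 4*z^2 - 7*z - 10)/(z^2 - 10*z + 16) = (z^2 + 6*z + 5)/(z - 8)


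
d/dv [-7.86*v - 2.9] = -7.86000000000000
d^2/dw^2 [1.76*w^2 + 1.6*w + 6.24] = 3.52000000000000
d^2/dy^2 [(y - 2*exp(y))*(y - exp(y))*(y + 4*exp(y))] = y^2*exp(y) - 40*y*exp(2*y) + 4*y*exp(y) + 6*y + 72*exp(3*y) - 40*exp(2*y) + 2*exp(y)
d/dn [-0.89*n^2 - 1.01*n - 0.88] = -1.78*n - 1.01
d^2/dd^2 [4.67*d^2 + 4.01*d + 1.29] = 9.34000000000000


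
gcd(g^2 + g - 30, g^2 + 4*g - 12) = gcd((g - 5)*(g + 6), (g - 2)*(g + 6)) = g + 6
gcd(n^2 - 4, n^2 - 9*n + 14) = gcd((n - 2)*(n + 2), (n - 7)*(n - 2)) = n - 2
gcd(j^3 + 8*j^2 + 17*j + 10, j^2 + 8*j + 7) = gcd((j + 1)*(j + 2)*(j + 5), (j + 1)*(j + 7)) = j + 1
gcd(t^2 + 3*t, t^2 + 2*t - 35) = 1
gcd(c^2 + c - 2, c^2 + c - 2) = c^2 + c - 2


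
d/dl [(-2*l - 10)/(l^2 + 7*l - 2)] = 2*(l^2 + 10*l + 37)/(l^4 + 14*l^3 + 45*l^2 - 28*l + 4)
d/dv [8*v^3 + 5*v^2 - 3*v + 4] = 24*v^2 + 10*v - 3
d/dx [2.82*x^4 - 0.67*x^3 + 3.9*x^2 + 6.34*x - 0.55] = 11.28*x^3 - 2.01*x^2 + 7.8*x + 6.34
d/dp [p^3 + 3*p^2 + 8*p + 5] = 3*p^2 + 6*p + 8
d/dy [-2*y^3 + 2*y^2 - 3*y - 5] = -6*y^2 + 4*y - 3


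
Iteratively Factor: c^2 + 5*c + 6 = (c + 3)*(c + 2)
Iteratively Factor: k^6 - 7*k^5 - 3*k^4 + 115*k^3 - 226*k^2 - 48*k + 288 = (k - 4)*(k^5 - 3*k^4 - 15*k^3 + 55*k^2 - 6*k - 72) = (k - 4)*(k + 4)*(k^4 - 7*k^3 + 13*k^2 + 3*k - 18) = (k - 4)*(k + 1)*(k + 4)*(k^3 - 8*k^2 + 21*k - 18) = (k - 4)*(k - 3)*(k + 1)*(k + 4)*(k^2 - 5*k + 6) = (k - 4)*(k - 3)^2*(k + 1)*(k + 4)*(k - 2)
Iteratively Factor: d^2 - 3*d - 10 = (d - 5)*(d + 2)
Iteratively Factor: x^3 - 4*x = (x)*(x^2 - 4) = x*(x + 2)*(x - 2)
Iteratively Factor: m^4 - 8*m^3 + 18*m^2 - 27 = (m - 3)*(m^3 - 5*m^2 + 3*m + 9) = (m - 3)^2*(m^2 - 2*m - 3) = (m - 3)^3*(m + 1)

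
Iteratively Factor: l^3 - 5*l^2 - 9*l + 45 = (l + 3)*(l^2 - 8*l + 15) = (l - 3)*(l + 3)*(l - 5)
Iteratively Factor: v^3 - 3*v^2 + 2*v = (v)*(v^2 - 3*v + 2) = v*(v - 2)*(v - 1)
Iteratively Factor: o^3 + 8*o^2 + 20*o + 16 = (o + 2)*(o^2 + 6*o + 8) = (o + 2)^2*(o + 4)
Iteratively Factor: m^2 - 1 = (m + 1)*(m - 1)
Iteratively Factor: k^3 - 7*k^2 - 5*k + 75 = (k - 5)*(k^2 - 2*k - 15) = (k - 5)^2*(k + 3)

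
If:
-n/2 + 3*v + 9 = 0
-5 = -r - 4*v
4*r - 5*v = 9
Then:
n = 148/7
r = 61/21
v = 11/21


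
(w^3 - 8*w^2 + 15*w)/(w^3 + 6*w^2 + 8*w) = (w^2 - 8*w + 15)/(w^2 + 6*w + 8)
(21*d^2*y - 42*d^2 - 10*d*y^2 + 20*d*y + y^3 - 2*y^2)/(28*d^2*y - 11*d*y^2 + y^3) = (-3*d*y + 6*d + y^2 - 2*y)/(y*(-4*d + y))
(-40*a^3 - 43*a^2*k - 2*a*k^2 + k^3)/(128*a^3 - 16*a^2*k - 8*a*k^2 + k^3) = (-5*a^2 - 6*a*k - k^2)/(16*a^2 - k^2)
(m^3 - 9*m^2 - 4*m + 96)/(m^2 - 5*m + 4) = (m^2 - 5*m - 24)/(m - 1)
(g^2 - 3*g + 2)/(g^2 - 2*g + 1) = (g - 2)/(g - 1)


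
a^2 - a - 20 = (a - 5)*(a + 4)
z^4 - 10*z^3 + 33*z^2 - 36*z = z*(z - 4)*(z - 3)^2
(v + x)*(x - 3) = v*x - 3*v + x^2 - 3*x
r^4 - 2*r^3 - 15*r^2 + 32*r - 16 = (r - 4)*(r - 1)^2*(r + 4)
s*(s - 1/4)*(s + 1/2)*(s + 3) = s^4 + 13*s^3/4 + 5*s^2/8 - 3*s/8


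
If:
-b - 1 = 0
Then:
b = -1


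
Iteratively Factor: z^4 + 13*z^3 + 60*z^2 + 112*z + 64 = (z + 4)*(z^3 + 9*z^2 + 24*z + 16) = (z + 1)*(z + 4)*(z^2 + 8*z + 16) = (z + 1)*(z + 4)^2*(z + 4)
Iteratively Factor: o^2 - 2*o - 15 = (o - 5)*(o + 3)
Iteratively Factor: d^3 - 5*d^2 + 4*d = (d - 4)*(d^2 - d) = (d - 4)*(d - 1)*(d)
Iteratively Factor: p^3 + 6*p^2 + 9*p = (p + 3)*(p^2 + 3*p) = (p + 3)^2*(p)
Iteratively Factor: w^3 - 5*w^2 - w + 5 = (w - 1)*(w^2 - 4*w - 5) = (w - 1)*(w + 1)*(w - 5)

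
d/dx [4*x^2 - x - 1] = 8*x - 1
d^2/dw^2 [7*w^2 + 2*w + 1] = 14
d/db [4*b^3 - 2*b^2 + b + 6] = 12*b^2 - 4*b + 1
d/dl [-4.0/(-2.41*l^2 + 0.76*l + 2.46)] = (3.04 - 19.28*l)/(-2.41*l^2 + 0.76*l + 2.46)^2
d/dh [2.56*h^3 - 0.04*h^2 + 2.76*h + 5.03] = 7.68*h^2 - 0.08*h + 2.76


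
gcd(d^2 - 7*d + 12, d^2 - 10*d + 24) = d - 4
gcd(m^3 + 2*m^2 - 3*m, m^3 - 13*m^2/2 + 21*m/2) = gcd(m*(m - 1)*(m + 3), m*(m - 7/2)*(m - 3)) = m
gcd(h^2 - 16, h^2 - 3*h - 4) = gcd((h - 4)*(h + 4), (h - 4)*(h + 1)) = h - 4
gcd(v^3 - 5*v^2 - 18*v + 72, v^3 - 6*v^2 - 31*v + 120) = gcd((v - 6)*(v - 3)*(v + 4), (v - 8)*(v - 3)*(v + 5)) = v - 3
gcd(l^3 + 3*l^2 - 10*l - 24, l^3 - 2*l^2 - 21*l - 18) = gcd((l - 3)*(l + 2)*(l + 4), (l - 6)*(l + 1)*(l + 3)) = 1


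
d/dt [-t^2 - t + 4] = -2*t - 1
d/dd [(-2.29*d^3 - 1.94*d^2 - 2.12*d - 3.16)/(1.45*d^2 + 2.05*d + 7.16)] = (-3.3205*d^4 - 9.389*d^3 - 50.0922*d^2 - 18.6168*d - 8.7012)/(2.1025*d^4 + 5.945*d^3 + 24.9665*d^2 + 29.356*d + 51.2656)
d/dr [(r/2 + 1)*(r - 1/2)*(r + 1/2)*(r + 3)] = 2*r^3 + 15*r^2/2 + 23*r/4 - 5/8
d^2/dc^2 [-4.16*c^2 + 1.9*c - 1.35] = -8.32000000000000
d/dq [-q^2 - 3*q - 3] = -2*q - 3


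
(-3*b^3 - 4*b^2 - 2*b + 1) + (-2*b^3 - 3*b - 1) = -5*b^3 - 4*b^2 - 5*b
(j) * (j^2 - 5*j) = j^3 - 5*j^2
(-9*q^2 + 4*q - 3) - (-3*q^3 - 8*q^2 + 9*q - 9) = 3*q^3 - q^2 - 5*q + 6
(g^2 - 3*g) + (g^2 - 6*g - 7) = 2*g^2 - 9*g - 7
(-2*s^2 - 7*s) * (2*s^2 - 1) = -4*s^4 - 14*s^3 + 2*s^2 + 7*s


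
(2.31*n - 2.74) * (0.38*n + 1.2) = 0.8778*n^2 + 1.7308*n - 3.288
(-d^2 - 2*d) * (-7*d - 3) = 7*d^3 + 17*d^2 + 6*d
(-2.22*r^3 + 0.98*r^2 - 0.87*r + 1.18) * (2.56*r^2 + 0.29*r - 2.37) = -5.6832*r^5 + 1.865*r^4 + 3.3184*r^3 + 0.4459*r^2 + 2.4041*r - 2.7966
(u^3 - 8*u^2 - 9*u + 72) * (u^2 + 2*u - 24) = u^5 - 6*u^4 - 49*u^3 + 246*u^2 + 360*u - 1728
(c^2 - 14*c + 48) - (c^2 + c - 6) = 54 - 15*c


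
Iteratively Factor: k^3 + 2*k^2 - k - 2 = (k + 2)*(k^2 - 1) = (k - 1)*(k + 2)*(k + 1)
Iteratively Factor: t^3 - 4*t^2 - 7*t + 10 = (t + 2)*(t^2 - 6*t + 5) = (t - 1)*(t + 2)*(t - 5)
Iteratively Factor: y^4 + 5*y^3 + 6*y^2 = (y)*(y^3 + 5*y^2 + 6*y) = y^2*(y^2 + 5*y + 6) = y^2*(y + 2)*(y + 3)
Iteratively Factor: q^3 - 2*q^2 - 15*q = (q + 3)*(q^2 - 5*q) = q*(q + 3)*(q - 5)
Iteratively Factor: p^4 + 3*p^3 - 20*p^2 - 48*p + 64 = (p + 4)*(p^3 - p^2 - 16*p + 16) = (p - 1)*(p + 4)*(p^2 - 16) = (p - 1)*(p + 4)^2*(p - 4)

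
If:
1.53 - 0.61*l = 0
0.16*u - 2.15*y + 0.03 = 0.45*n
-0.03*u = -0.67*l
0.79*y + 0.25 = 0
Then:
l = 2.51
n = 21.50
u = 56.02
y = -0.32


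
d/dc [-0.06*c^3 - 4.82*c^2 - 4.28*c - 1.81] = -0.18*c^2 - 9.64*c - 4.28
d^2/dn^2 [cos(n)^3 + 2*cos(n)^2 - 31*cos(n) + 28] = 121*cos(n)/4 - 4*cos(2*n) - 9*cos(3*n)/4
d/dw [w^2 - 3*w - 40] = 2*w - 3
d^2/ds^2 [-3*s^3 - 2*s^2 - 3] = -18*s - 4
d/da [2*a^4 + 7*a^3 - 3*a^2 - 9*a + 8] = 8*a^3 + 21*a^2 - 6*a - 9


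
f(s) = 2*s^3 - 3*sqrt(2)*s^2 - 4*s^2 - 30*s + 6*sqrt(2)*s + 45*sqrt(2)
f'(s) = 6*s^2 - 6*sqrt(2)*s - 8*s - 30 + 6*sqrt(2)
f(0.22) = 58.53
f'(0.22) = -24.85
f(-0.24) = 68.30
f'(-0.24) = -17.21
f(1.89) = 7.04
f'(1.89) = -31.24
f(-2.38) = 41.19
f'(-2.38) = 51.71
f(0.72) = 44.62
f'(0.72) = -30.27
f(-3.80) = -83.37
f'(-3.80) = 127.77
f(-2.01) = 57.34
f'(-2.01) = 35.86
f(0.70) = 45.23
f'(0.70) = -30.11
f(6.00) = 69.82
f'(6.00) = 95.57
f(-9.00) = -1868.38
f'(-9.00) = 612.85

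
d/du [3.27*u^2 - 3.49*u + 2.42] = 6.54*u - 3.49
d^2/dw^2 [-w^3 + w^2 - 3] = 2 - 6*w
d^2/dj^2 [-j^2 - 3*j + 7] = -2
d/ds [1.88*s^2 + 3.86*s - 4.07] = 3.76*s + 3.86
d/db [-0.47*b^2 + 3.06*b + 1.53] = 3.06 - 0.94*b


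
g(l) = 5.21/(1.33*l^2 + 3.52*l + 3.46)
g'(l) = 5.21*(-2.66*l - 3.52)/(1.33*l^2 + 3.52*l + 3.46)^2 = (-13.8586*l - 18.3392)/(1.33*l^2 + 3.52*l + 3.46)^2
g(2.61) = 0.24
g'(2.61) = -0.12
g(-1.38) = 4.59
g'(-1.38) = 0.61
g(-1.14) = 4.43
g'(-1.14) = -1.84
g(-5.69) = 0.20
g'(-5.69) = 0.09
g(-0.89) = 3.77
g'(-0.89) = -3.15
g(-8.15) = 0.08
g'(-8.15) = 0.02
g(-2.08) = 2.75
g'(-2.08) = 2.93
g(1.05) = 0.60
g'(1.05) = -0.44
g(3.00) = 0.20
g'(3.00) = -0.09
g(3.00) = 0.20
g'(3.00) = -0.09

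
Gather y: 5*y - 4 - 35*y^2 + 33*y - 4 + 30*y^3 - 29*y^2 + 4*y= 30*y^3 - 64*y^2 + 42*y - 8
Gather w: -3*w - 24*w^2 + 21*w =-24*w^2 + 18*w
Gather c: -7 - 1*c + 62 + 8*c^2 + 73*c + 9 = 8*c^2 + 72*c + 64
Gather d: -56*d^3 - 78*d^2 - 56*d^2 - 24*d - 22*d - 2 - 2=-56*d^3 - 134*d^2 - 46*d - 4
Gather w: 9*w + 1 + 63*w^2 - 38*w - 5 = 63*w^2 - 29*w - 4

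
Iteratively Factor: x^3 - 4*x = (x - 2)*(x^2 + 2*x) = x*(x - 2)*(x + 2)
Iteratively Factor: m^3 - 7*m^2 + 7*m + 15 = (m + 1)*(m^2 - 8*m + 15) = (m - 3)*(m + 1)*(m - 5)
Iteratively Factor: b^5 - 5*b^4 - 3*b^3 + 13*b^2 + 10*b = (b + 1)*(b^4 - 6*b^3 + 3*b^2 + 10*b) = (b - 5)*(b + 1)*(b^3 - b^2 - 2*b) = (b - 5)*(b - 2)*(b + 1)*(b^2 + b) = (b - 5)*(b - 2)*(b + 1)^2*(b)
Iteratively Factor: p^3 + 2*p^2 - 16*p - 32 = (p + 2)*(p^2 - 16) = (p - 4)*(p + 2)*(p + 4)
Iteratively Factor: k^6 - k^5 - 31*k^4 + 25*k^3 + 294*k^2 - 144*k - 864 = (k + 3)*(k^5 - 4*k^4 - 19*k^3 + 82*k^2 + 48*k - 288) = (k - 3)*(k + 3)*(k^4 - k^3 - 22*k^2 + 16*k + 96) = (k - 4)*(k - 3)*(k + 3)*(k^3 + 3*k^2 - 10*k - 24) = (k - 4)*(k - 3)*(k + 3)*(k + 4)*(k^2 - k - 6) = (k - 4)*(k - 3)^2*(k + 3)*(k + 4)*(k + 2)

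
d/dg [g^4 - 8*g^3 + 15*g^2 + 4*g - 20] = 4*g^3 - 24*g^2 + 30*g + 4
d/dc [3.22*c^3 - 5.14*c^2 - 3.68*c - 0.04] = 9.66*c^2 - 10.28*c - 3.68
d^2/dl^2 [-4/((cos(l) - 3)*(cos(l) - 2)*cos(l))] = 4*(136*(1 - cos(l)^2)^2/cos(l)^3 - 12*sin(l)^6/cos(l)^3 - 3*cos(l)^3 - 55*cos(l)^2 + 180*tan(l)^2 + 170 + 86/cos(l) - 196/cos(l)^3)/((cos(l) - 3)^3*(cos(l) - 2)^3)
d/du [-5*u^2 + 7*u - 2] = 7 - 10*u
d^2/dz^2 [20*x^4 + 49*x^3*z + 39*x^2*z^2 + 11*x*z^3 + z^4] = 78*x^2 + 66*x*z + 12*z^2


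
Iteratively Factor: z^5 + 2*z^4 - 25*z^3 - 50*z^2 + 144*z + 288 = (z - 4)*(z^4 + 6*z^3 - z^2 - 54*z - 72) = (z - 4)*(z + 2)*(z^3 + 4*z^2 - 9*z - 36) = (z - 4)*(z - 3)*(z + 2)*(z^2 + 7*z + 12) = (z - 4)*(z - 3)*(z + 2)*(z + 3)*(z + 4)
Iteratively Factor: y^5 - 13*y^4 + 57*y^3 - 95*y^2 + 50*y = (y - 5)*(y^4 - 8*y^3 + 17*y^2 - 10*y) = (y - 5)*(y - 1)*(y^3 - 7*y^2 + 10*y) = (y - 5)^2*(y - 1)*(y^2 - 2*y) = (y - 5)^2*(y - 2)*(y - 1)*(y)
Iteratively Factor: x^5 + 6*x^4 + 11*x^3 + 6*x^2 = (x + 2)*(x^4 + 4*x^3 + 3*x^2) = x*(x + 2)*(x^3 + 4*x^2 + 3*x) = x*(x + 1)*(x + 2)*(x^2 + 3*x) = x*(x + 1)*(x + 2)*(x + 3)*(x)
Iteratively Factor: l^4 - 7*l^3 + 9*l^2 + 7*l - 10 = (l + 1)*(l^3 - 8*l^2 + 17*l - 10) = (l - 1)*(l + 1)*(l^2 - 7*l + 10) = (l - 2)*(l - 1)*(l + 1)*(l - 5)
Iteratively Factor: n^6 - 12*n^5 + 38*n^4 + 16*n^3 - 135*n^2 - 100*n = (n - 4)*(n^5 - 8*n^4 + 6*n^3 + 40*n^2 + 25*n) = (n - 4)*(n + 1)*(n^4 - 9*n^3 + 15*n^2 + 25*n) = (n - 5)*(n - 4)*(n + 1)*(n^3 - 4*n^2 - 5*n) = (n - 5)*(n - 4)*(n + 1)^2*(n^2 - 5*n) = (n - 5)^2*(n - 4)*(n + 1)^2*(n)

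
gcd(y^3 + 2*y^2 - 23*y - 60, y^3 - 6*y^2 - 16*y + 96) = y + 4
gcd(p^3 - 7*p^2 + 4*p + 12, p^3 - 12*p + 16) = p - 2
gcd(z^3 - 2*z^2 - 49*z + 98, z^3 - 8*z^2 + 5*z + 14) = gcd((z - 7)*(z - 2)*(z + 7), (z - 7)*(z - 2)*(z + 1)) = z^2 - 9*z + 14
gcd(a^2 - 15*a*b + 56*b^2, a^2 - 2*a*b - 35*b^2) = a - 7*b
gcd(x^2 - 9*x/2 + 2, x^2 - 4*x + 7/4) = x - 1/2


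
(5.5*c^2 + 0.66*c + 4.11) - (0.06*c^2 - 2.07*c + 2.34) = 5.44*c^2 + 2.73*c + 1.77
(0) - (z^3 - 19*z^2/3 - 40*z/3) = -z^3 + 19*z^2/3 + 40*z/3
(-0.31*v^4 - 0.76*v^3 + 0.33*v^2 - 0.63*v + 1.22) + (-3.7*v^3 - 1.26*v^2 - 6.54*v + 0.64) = -0.31*v^4 - 4.46*v^3 - 0.93*v^2 - 7.17*v + 1.86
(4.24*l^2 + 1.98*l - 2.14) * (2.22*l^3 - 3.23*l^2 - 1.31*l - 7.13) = 9.4128*l^5 - 9.2996*l^4 - 16.7006*l^3 - 25.9128*l^2 - 11.314*l + 15.2582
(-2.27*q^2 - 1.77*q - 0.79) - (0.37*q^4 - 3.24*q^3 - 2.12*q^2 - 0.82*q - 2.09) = -0.37*q^4 + 3.24*q^3 - 0.15*q^2 - 0.95*q + 1.3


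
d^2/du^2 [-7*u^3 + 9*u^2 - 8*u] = 18 - 42*u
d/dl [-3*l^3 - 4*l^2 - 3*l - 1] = -9*l^2 - 8*l - 3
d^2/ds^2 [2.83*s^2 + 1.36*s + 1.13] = 5.66000000000000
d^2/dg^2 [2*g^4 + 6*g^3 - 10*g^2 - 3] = 24*g^2 + 36*g - 20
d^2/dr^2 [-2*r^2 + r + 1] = -4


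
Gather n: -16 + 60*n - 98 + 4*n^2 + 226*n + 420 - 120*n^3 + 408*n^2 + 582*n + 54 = -120*n^3 + 412*n^2 + 868*n + 360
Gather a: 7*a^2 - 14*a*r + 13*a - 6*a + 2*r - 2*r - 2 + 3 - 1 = 7*a^2 + a*(7 - 14*r)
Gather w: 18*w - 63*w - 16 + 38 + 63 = 85 - 45*w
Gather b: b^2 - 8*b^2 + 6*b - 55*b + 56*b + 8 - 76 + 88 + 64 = -7*b^2 + 7*b + 84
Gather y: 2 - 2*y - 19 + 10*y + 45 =8*y + 28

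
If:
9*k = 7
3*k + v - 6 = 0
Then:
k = 7/9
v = 11/3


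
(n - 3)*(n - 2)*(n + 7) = n^3 + 2*n^2 - 29*n + 42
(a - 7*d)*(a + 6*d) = a^2 - a*d - 42*d^2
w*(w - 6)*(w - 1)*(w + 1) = w^4 - 6*w^3 - w^2 + 6*w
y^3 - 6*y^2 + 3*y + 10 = (y - 5)*(y - 2)*(y + 1)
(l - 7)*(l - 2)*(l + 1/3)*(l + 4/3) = l^4 - 22*l^3/3 - 5*l^2/9 + 58*l/3 + 56/9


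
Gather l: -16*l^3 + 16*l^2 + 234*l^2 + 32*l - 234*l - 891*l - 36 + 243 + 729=-16*l^3 + 250*l^2 - 1093*l + 936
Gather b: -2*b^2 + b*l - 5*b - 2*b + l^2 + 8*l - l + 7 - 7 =-2*b^2 + b*(l - 7) + l^2 + 7*l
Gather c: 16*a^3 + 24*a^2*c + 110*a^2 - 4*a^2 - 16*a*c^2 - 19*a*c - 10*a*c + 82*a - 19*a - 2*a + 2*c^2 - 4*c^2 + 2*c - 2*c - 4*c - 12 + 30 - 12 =16*a^3 + 106*a^2 + 61*a + c^2*(-16*a - 2) + c*(24*a^2 - 29*a - 4) + 6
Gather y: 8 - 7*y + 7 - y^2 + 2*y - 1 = -y^2 - 5*y + 14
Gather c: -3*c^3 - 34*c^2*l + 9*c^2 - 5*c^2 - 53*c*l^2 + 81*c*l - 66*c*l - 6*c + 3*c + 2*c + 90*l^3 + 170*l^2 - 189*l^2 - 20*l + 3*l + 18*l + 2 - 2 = -3*c^3 + c^2*(4 - 34*l) + c*(-53*l^2 + 15*l - 1) + 90*l^3 - 19*l^2 + l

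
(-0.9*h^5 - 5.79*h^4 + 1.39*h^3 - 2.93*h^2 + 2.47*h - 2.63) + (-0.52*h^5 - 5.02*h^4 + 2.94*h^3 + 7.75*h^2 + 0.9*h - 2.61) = -1.42*h^5 - 10.81*h^4 + 4.33*h^3 + 4.82*h^2 + 3.37*h - 5.24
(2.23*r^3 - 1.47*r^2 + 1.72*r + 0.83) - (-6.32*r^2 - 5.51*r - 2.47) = 2.23*r^3 + 4.85*r^2 + 7.23*r + 3.3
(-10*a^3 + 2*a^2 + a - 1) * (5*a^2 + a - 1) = -50*a^5 + 17*a^3 - 6*a^2 - 2*a + 1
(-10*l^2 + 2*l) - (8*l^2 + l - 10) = -18*l^2 + l + 10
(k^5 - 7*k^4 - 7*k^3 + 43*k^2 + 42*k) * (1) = k^5 - 7*k^4 - 7*k^3 + 43*k^2 + 42*k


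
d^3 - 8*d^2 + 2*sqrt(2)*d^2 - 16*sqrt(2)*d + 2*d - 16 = (d - 8)*(d + sqrt(2))^2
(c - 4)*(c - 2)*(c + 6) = c^3 - 28*c + 48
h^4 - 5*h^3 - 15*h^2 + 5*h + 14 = (h - 7)*(h - 1)*(h + 1)*(h + 2)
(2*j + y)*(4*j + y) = 8*j^2 + 6*j*y + y^2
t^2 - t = t*(t - 1)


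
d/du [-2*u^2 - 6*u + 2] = -4*u - 6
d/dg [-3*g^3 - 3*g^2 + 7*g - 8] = -9*g^2 - 6*g + 7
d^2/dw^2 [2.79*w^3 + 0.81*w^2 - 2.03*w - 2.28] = 16.74*w + 1.62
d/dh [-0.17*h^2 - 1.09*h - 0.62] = -0.34*h - 1.09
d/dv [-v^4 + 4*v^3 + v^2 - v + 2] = -4*v^3 + 12*v^2 + 2*v - 1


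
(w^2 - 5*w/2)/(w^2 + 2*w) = (w - 5/2)/(w + 2)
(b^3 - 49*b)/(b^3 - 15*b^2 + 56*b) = (b + 7)/(b - 8)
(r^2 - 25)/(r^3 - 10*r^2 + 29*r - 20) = (r + 5)/(r^2 - 5*r + 4)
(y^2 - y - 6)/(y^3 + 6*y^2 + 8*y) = (y - 3)/(y*(y + 4))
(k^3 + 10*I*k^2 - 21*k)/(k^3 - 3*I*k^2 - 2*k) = (-k^2 - 10*I*k + 21)/(-k^2 + 3*I*k + 2)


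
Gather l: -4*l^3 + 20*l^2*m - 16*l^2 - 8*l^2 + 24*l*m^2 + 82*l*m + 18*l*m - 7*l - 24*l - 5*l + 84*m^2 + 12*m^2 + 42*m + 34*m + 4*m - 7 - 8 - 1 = -4*l^3 + l^2*(20*m - 24) + l*(24*m^2 + 100*m - 36) + 96*m^2 + 80*m - 16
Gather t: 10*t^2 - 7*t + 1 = 10*t^2 - 7*t + 1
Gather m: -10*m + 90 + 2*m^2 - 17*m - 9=2*m^2 - 27*m + 81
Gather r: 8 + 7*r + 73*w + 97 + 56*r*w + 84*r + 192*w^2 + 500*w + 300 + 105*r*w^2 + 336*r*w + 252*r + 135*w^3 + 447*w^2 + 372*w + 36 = r*(105*w^2 + 392*w + 343) + 135*w^3 + 639*w^2 + 945*w + 441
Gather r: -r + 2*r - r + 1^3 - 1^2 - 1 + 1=0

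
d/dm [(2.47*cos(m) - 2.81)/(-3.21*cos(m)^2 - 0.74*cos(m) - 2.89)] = (-7.9287*cos(m)^2 + 18.0402*cos(m) + 9.2177)*sin(m)/(10.3041*cos(m)^4 + 4.7508*cos(m)^3 + 19.1014*cos(m)^2 + 4.2772*cos(m) + 8.3521)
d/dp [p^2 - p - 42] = 2*p - 1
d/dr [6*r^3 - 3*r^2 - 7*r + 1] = 18*r^2 - 6*r - 7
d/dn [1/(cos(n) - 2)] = sin(n)/(cos(n) - 2)^2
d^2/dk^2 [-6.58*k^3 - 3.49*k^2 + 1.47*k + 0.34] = -39.48*k - 6.98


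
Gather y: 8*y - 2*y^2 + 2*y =-2*y^2 + 10*y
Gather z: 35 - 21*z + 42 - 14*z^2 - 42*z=-14*z^2 - 63*z + 77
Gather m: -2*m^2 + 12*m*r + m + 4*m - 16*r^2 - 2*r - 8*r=-2*m^2 + m*(12*r + 5) - 16*r^2 - 10*r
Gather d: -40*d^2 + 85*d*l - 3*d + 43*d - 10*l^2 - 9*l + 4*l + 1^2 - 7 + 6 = -40*d^2 + d*(85*l + 40) - 10*l^2 - 5*l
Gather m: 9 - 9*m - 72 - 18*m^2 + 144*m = -18*m^2 + 135*m - 63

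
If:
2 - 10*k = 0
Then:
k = 1/5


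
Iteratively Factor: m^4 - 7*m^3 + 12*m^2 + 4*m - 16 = (m + 1)*(m^3 - 8*m^2 + 20*m - 16) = (m - 2)*(m + 1)*(m^2 - 6*m + 8) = (m - 4)*(m - 2)*(m + 1)*(m - 2)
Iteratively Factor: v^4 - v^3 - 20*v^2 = (v)*(v^3 - v^2 - 20*v) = v^2*(v^2 - v - 20) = v^2*(v + 4)*(v - 5)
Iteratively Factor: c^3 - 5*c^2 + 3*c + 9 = (c + 1)*(c^2 - 6*c + 9) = (c - 3)*(c + 1)*(c - 3)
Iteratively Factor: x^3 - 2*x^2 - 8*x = (x)*(x^2 - 2*x - 8) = x*(x - 4)*(x + 2)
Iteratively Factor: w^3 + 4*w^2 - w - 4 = (w - 1)*(w^2 + 5*w + 4) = (w - 1)*(w + 4)*(w + 1)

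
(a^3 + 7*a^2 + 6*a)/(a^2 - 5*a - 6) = a*(a + 6)/(a - 6)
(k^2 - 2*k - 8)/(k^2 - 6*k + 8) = (k + 2)/(k - 2)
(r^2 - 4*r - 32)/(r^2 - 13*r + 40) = (r + 4)/(r - 5)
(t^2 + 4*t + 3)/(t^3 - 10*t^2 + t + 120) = (t + 1)/(t^2 - 13*t + 40)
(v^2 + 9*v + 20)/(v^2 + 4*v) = (v + 5)/v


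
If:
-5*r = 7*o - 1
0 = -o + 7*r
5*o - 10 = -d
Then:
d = 505/54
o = 7/54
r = 1/54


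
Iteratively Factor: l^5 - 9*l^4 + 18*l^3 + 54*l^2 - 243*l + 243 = (l + 3)*(l^4 - 12*l^3 + 54*l^2 - 108*l + 81) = (l - 3)*(l + 3)*(l^3 - 9*l^2 + 27*l - 27) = (l - 3)^2*(l + 3)*(l^2 - 6*l + 9) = (l - 3)^3*(l + 3)*(l - 3)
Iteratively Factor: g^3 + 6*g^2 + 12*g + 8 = (g + 2)*(g^2 + 4*g + 4) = (g + 2)^2*(g + 2)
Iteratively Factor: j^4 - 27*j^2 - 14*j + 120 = (j + 3)*(j^3 - 3*j^2 - 18*j + 40) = (j - 2)*(j + 3)*(j^2 - j - 20) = (j - 2)*(j + 3)*(j + 4)*(j - 5)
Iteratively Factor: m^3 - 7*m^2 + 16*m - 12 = (m - 2)*(m^2 - 5*m + 6) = (m - 3)*(m - 2)*(m - 2)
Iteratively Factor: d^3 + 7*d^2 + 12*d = (d)*(d^2 + 7*d + 12) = d*(d + 3)*(d + 4)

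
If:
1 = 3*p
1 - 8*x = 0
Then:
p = 1/3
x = 1/8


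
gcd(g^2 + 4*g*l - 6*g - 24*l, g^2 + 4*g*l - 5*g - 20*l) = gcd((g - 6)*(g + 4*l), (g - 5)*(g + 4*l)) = g + 4*l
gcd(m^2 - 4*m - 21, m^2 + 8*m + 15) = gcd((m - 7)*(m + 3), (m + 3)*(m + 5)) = m + 3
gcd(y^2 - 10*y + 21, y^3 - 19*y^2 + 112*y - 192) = y - 3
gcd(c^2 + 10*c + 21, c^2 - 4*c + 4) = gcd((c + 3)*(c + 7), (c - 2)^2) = 1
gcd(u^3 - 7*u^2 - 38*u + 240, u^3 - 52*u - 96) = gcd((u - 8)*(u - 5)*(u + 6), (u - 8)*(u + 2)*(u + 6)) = u^2 - 2*u - 48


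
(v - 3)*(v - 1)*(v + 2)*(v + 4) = v^4 + 2*v^3 - 13*v^2 - 14*v + 24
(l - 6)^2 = l^2 - 12*l + 36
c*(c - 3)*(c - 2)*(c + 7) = c^4 + 2*c^3 - 29*c^2 + 42*c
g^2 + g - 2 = (g - 1)*(g + 2)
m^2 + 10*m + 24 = (m + 4)*(m + 6)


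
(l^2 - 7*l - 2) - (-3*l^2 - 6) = 4*l^2 - 7*l + 4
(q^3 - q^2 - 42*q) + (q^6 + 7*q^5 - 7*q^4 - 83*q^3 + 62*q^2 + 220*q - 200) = q^6 + 7*q^5 - 7*q^4 - 82*q^3 + 61*q^2 + 178*q - 200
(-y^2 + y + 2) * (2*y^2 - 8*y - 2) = -2*y^4 + 10*y^3 - 2*y^2 - 18*y - 4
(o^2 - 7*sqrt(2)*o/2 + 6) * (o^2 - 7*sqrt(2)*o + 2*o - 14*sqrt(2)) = o^4 - 21*sqrt(2)*o^3/2 + 2*o^3 - 21*sqrt(2)*o^2 + 55*o^2 - 42*sqrt(2)*o + 110*o - 84*sqrt(2)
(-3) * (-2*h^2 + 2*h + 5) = 6*h^2 - 6*h - 15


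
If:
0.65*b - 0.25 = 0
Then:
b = 0.38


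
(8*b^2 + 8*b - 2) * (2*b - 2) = 16*b^3 - 20*b + 4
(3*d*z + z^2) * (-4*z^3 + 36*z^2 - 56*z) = -12*d*z^4 + 108*d*z^3 - 168*d*z^2 - 4*z^5 + 36*z^4 - 56*z^3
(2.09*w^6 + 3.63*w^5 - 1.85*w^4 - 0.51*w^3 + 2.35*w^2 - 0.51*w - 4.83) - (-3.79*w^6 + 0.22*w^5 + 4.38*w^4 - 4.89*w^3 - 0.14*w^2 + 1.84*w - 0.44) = 5.88*w^6 + 3.41*w^5 - 6.23*w^4 + 4.38*w^3 + 2.49*w^2 - 2.35*w - 4.39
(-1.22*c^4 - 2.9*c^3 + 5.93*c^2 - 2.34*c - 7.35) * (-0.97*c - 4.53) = 1.1834*c^5 + 8.3396*c^4 + 7.3849*c^3 - 24.5931*c^2 + 17.7297*c + 33.2955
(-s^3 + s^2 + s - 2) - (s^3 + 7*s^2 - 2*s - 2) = -2*s^3 - 6*s^2 + 3*s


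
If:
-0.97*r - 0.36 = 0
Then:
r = -0.37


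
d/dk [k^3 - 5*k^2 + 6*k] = 3*k^2 - 10*k + 6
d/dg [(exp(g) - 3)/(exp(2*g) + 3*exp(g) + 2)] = (-(exp(g) - 3)*(2*exp(g) + 3) + exp(2*g) + 3*exp(g) + 2)*exp(g)/(exp(2*g) + 3*exp(g) + 2)^2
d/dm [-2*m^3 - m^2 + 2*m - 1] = -6*m^2 - 2*m + 2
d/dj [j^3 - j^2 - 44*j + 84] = 3*j^2 - 2*j - 44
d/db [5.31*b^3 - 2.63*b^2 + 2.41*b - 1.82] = 15.93*b^2 - 5.26*b + 2.41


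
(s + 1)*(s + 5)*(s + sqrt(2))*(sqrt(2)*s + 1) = sqrt(2)*s^4 + 3*s^3 + 6*sqrt(2)*s^3 + 6*sqrt(2)*s^2 + 18*s^2 + 6*sqrt(2)*s + 15*s + 5*sqrt(2)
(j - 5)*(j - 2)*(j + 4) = j^3 - 3*j^2 - 18*j + 40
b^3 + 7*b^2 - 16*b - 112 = (b - 4)*(b + 4)*(b + 7)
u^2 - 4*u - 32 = (u - 8)*(u + 4)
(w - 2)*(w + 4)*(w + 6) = w^3 + 8*w^2 + 4*w - 48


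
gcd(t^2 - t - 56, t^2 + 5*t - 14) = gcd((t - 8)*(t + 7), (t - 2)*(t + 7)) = t + 7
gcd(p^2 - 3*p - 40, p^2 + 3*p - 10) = p + 5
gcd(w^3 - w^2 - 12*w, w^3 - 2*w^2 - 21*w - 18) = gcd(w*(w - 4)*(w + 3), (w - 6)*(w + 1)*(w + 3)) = w + 3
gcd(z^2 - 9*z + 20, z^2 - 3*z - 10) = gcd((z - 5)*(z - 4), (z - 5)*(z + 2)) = z - 5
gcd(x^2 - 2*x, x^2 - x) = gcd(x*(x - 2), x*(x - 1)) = x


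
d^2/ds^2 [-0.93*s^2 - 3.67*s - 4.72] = -1.86000000000000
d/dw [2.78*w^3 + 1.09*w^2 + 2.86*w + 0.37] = 8.34*w^2 + 2.18*w + 2.86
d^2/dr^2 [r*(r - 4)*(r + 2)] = 6*r - 4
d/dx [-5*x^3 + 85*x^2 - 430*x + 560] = -15*x^2 + 170*x - 430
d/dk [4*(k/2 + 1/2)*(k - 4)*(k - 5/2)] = 6*k^2 - 22*k + 7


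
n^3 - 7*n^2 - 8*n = n*(n - 8)*(n + 1)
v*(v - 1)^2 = v^3 - 2*v^2 + v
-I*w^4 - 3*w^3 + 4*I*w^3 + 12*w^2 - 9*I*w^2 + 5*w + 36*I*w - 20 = (w - 4)*(w - 5*I)*(w + I)*(-I*w + 1)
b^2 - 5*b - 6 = (b - 6)*(b + 1)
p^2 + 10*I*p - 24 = (p + 4*I)*(p + 6*I)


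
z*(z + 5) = z^2 + 5*z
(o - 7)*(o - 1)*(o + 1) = o^3 - 7*o^2 - o + 7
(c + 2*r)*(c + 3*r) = c^2 + 5*c*r + 6*r^2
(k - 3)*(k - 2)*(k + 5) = k^3 - 19*k + 30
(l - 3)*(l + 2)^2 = l^3 + l^2 - 8*l - 12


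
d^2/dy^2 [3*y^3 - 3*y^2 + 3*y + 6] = 18*y - 6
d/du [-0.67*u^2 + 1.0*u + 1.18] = 1.0 - 1.34*u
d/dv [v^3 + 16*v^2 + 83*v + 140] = 3*v^2 + 32*v + 83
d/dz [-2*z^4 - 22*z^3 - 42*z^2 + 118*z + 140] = -8*z^3 - 66*z^2 - 84*z + 118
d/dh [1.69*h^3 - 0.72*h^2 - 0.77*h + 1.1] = 5.07*h^2 - 1.44*h - 0.77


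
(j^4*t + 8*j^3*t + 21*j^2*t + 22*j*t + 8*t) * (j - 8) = j^5*t - 43*j^3*t - 146*j^2*t - 168*j*t - 64*t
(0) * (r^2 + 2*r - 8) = 0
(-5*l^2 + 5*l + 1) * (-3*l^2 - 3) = 15*l^4 - 15*l^3 + 12*l^2 - 15*l - 3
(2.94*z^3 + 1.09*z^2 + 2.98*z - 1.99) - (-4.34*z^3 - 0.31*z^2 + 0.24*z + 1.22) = 7.28*z^3 + 1.4*z^2 + 2.74*z - 3.21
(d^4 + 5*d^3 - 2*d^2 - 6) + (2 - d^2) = d^4 + 5*d^3 - 3*d^2 - 4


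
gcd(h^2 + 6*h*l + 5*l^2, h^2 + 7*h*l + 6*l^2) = h + l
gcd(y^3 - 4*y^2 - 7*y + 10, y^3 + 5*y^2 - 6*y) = y - 1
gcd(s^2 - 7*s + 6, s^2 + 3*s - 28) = 1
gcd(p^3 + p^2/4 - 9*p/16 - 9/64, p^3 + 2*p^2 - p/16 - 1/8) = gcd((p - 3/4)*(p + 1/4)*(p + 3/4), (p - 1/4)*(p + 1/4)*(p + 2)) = p + 1/4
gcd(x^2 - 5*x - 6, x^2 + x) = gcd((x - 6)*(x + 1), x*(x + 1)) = x + 1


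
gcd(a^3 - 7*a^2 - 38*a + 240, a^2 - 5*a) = a - 5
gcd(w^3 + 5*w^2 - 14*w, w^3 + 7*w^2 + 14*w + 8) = 1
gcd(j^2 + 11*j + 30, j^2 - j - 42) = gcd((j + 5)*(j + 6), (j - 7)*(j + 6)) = j + 6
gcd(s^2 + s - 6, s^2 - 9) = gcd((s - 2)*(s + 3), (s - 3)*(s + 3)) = s + 3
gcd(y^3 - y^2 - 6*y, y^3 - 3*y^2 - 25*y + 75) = y - 3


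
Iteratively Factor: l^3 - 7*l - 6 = (l + 2)*(l^2 - 2*l - 3) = (l + 1)*(l + 2)*(l - 3)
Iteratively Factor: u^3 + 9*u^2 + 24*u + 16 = (u + 1)*(u^2 + 8*u + 16) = (u + 1)*(u + 4)*(u + 4)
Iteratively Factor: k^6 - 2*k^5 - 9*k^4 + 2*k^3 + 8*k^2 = (k)*(k^5 - 2*k^4 - 9*k^3 + 2*k^2 + 8*k) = k*(k - 4)*(k^4 + 2*k^3 - k^2 - 2*k) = k^2*(k - 4)*(k^3 + 2*k^2 - k - 2) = k^2*(k - 4)*(k + 2)*(k^2 - 1) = k^2*(k - 4)*(k - 1)*(k + 2)*(k + 1)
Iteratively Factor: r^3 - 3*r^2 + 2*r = (r - 2)*(r^2 - r) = (r - 2)*(r - 1)*(r)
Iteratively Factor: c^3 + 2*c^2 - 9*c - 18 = (c + 3)*(c^2 - c - 6) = (c - 3)*(c + 3)*(c + 2)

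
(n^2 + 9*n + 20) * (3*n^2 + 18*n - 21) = 3*n^4 + 45*n^3 + 201*n^2 + 171*n - 420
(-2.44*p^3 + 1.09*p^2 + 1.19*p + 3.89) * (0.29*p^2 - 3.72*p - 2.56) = -0.7076*p^5 + 9.3929*p^4 + 2.5367*p^3 - 6.0891*p^2 - 17.5172*p - 9.9584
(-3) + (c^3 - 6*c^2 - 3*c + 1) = c^3 - 6*c^2 - 3*c - 2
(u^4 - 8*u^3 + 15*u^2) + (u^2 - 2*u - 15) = u^4 - 8*u^3 + 16*u^2 - 2*u - 15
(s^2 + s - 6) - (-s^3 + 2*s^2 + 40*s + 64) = s^3 - s^2 - 39*s - 70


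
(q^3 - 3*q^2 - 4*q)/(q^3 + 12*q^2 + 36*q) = (q^2 - 3*q - 4)/(q^2 + 12*q + 36)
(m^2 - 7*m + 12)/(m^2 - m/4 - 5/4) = 4*(-m^2 + 7*m - 12)/(-4*m^2 + m + 5)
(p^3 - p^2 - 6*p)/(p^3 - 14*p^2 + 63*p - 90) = p*(p + 2)/(p^2 - 11*p + 30)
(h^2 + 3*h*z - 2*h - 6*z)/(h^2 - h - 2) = (h + 3*z)/(h + 1)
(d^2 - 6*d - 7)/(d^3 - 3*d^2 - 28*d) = (d + 1)/(d*(d + 4))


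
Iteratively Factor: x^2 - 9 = (x - 3)*(x + 3)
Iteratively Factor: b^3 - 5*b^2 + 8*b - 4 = (b - 1)*(b^2 - 4*b + 4) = (b - 2)*(b - 1)*(b - 2)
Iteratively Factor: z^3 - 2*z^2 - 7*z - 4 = (z - 4)*(z^2 + 2*z + 1) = (z - 4)*(z + 1)*(z + 1)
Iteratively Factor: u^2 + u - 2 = (u + 2)*(u - 1)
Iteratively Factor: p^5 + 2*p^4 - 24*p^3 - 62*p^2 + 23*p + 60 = (p + 3)*(p^4 - p^3 - 21*p^2 + p + 20) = (p - 1)*(p + 3)*(p^3 - 21*p - 20) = (p - 1)*(p + 3)*(p + 4)*(p^2 - 4*p - 5) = (p - 1)*(p + 1)*(p + 3)*(p + 4)*(p - 5)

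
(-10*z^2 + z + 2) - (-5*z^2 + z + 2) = -5*z^2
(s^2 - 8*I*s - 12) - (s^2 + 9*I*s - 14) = -17*I*s + 2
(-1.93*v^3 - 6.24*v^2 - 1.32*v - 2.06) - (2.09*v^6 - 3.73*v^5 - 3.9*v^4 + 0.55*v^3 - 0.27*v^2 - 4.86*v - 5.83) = -2.09*v^6 + 3.73*v^5 + 3.9*v^4 - 2.48*v^3 - 5.97*v^2 + 3.54*v + 3.77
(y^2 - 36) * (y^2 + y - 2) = y^4 + y^3 - 38*y^2 - 36*y + 72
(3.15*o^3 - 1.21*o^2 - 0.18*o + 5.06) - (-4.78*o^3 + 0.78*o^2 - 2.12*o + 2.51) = 7.93*o^3 - 1.99*o^2 + 1.94*o + 2.55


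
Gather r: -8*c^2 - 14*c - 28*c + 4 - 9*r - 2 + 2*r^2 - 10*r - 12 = -8*c^2 - 42*c + 2*r^2 - 19*r - 10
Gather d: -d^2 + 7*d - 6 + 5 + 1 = -d^2 + 7*d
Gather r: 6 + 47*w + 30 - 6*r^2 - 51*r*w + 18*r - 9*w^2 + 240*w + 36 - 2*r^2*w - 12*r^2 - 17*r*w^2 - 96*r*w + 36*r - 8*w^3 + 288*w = r^2*(-2*w - 18) + r*(-17*w^2 - 147*w + 54) - 8*w^3 - 9*w^2 + 575*w + 72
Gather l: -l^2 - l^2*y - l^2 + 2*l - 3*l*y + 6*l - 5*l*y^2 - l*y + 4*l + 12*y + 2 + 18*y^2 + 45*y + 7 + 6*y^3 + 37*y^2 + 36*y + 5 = l^2*(-y - 2) + l*(-5*y^2 - 4*y + 12) + 6*y^3 + 55*y^2 + 93*y + 14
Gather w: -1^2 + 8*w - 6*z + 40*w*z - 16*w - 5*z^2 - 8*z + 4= w*(40*z - 8) - 5*z^2 - 14*z + 3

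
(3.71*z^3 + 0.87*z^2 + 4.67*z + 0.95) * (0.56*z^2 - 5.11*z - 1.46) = 2.0776*z^5 - 18.4709*z^4 - 7.2471*z^3 - 24.6019*z^2 - 11.6727*z - 1.387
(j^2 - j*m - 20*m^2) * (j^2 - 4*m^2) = j^4 - j^3*m - 24*j^2*m^2 + 4*j*m^3 + 80*m^4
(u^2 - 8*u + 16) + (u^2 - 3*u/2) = 2*u^2 - 19*u/2 + 16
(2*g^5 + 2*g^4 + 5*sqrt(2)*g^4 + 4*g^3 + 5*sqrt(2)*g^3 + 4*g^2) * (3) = 6*g^5 + 6*g^4 + 15*sqrt(2)*g^4 + 12*g^3 + 15*sqrt(2)*g^3 + 12*g^2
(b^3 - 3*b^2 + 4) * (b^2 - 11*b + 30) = b^5 - 14*b^4 + 63*b^3 - 86*b^2 - 44*b + 120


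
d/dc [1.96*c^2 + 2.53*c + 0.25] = 3.92*c + 2.53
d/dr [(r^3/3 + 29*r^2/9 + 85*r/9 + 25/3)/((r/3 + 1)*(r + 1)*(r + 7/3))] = 2*(-15*r^2 - 54*r - 55)/(9*r^4 + 60*r^3 + 142*r^2 + 140*r + 49)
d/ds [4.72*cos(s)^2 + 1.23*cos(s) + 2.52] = -(9.44*cos(s) + 1.23)*sin(s)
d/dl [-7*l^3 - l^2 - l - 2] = -21*l^2 - 2*l - 1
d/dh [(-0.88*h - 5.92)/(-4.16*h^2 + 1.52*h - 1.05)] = (-3.6608*h^2 - 49.2544*h + 9.9224)/(17.3056*h^4 - 12.6464*h^3 + 11.0464*h^2 - 3.192*h + 1.1025)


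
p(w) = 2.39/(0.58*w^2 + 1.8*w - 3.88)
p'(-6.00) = 0.32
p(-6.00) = 0.39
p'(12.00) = -0.00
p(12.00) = 0.02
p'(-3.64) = 0.77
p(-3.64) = -0.87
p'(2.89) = -0.32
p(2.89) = 0.39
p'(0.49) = -0.69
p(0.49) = -0.84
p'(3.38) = -0.18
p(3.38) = 0.27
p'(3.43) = -0.17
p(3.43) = 0.26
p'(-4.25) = 6.74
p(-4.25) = -2.27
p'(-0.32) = -0.18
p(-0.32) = -0.54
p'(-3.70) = 0.88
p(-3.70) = -0.92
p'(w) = 2.39*(-1.16*w - 1.8)/(0.58*w^2 + 1.8*w - 3.88)^2 = (-2.7724*w - 4.302)/(0.58*w^2 + 1.8*w - 3.88)^2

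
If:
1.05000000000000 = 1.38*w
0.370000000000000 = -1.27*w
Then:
No Solution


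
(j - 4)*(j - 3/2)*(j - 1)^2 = j^4 - 15*j^3/2 + 18*j^2 - 35*j/2 + 6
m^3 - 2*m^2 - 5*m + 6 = (m - 3)*(m - 1)*(m + 2)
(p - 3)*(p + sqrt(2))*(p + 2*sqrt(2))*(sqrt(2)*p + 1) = sqrt(2)*p^4 - 3*sqrt(2)*p^3 + 7*p^3 - 21*p^2 + 7*sqrt(2)*p^2 - 21*sqrt(2)*p + 4*p - 12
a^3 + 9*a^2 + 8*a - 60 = (a - 2)*(a + 5)*(a + 6)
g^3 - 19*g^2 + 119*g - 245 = (g - 7)^2*(g - 5)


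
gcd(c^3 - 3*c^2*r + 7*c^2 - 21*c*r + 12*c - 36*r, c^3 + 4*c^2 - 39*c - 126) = c + 3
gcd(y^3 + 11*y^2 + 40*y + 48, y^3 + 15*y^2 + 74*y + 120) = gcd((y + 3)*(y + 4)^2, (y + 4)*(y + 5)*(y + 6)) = y + 4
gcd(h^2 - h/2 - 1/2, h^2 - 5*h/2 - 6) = 1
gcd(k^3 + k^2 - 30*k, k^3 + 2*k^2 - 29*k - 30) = k^2 + k - 30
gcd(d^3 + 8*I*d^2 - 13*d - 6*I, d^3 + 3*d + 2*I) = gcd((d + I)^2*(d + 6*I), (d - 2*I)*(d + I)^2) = d^2 + 2*I*d - 1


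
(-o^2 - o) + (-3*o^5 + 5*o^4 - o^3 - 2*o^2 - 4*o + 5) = -3*o^5 + 5*o^4 - o^3 - 3*o^2 - 5*o + 5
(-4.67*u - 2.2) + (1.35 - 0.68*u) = -5.35*u - 0.85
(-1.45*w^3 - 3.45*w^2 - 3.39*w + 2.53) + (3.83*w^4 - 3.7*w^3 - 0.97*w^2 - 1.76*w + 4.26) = 3.83*w^4 - 5.15*w^3 - 4.42*w^2 - 5.15*w + 6.79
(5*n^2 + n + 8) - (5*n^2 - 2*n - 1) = 3*n + 9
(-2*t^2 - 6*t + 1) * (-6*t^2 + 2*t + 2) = 12*t^4 + 32*t^3 - 22*t^2 - 10*t + 2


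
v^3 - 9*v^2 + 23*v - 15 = (v - 5)*(v - 3)*(v - 1)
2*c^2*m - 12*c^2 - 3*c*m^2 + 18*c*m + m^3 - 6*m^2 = (-2*c + m)*(-c + m)*(m - 6)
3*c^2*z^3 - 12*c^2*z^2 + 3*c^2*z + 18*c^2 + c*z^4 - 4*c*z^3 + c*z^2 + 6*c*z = (3*c + z)*(z - 3)*(z - 2)*(c*z + c)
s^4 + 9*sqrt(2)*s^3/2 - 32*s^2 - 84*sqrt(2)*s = s*(s - 7*sqrt(2)/2)*(s + 2*sqrt(2))*(s + 6*sqrt(2))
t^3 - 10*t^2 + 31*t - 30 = (t - 5)*(t - 3)*(t - 2)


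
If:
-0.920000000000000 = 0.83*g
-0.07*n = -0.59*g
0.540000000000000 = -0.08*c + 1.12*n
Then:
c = -137.55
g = -1.11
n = -9.34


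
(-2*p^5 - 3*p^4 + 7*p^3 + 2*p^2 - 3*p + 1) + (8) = -2*p^5 - 3*p^4 + 7*p^3 + 2*p^2 - 3*p + 9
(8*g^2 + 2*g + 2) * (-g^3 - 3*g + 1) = -8*g^5 - 2*g^4 - 26*g^3 + 2*g^2 - 4*g + 2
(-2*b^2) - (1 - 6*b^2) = 4*b^2 - 1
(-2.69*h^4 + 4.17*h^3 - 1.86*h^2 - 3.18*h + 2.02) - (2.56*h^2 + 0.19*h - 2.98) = -2.69*h^4 + 4.17*h^3 - 4.42*h^2 - 3.37*h + 5.0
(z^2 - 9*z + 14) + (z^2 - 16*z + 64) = 2*z^2 - 25*z + 78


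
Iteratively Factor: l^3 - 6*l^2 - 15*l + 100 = (l + 4)*(l^2 - 10*l + 25) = (l - 5)*(l + 4)*(l - 5)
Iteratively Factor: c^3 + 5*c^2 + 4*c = (c + 1)*(c^2 + 4*c) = (c + 1)*(c + 4)*(c)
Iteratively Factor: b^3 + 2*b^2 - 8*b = (b)*(b^2 + 2*b - 8) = b*(b - 2)*(b + 4)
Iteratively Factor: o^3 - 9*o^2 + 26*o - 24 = (o - 2)*(o^2 - 7*o + 12) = (o - 3)*(o - 2)*(o - 4)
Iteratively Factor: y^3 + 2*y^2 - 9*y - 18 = (y - 3)*(y^2 + 5*y + 6) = (y - 3)*(y + 3)*(y + 2)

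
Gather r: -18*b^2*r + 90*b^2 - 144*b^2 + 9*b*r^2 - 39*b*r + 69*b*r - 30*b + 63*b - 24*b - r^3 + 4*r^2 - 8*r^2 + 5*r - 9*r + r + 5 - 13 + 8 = -54*b^2 + 9*b - r^3 + r^2*(9*b - 4) + r*(-18*b^2 + 30*b - 3)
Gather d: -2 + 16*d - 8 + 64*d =80*d - 10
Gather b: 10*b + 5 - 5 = 10*b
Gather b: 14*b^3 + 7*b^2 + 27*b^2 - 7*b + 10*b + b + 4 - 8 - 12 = 14*b^3 + 34*b^2 + 4*b - 16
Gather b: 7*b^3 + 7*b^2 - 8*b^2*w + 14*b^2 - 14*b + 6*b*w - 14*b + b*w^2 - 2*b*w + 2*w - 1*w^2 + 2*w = 7*b^3 + b^2*(21 - 8*w) + b*(w^2 + 4*w - 28) - w^2 + 4*w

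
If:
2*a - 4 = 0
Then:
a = 2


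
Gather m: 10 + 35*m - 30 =35*m - 20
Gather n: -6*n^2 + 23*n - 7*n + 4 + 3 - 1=-6*n^2 + 16*n + 6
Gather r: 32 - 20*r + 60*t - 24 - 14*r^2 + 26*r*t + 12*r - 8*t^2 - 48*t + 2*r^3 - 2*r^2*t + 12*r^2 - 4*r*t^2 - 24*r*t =2*r^3 + r^2*(-2*t - 2) + r*(-4*t^2 + 2*t - 8) - 8*t^2 + 12*t + 8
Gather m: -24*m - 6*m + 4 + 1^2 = 5 - 30*m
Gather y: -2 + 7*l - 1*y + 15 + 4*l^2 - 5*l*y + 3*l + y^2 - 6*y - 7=4*l^2 + 10*l + y^2 + y*(-5*l - 7) + 6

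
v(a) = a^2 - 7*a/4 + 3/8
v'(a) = 2*a - 7/4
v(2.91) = 3.75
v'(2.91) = 4.07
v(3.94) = 9.00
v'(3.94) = 6.13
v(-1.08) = 3.43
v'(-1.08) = -3.91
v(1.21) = -0.28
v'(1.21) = 0.67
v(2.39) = 1.90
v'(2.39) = 3.03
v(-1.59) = 5.69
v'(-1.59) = -4.93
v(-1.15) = 3.71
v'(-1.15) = -4.05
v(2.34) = 1.76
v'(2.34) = 2.93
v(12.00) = 123.38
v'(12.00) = 22.25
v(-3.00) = 14.62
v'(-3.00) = -7.75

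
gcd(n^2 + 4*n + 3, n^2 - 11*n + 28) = 1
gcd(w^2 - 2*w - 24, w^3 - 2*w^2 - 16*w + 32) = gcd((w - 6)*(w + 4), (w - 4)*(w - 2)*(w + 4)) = w + 4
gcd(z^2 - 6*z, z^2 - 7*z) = z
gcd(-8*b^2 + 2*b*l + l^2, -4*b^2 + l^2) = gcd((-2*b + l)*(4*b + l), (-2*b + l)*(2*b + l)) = 2*b - l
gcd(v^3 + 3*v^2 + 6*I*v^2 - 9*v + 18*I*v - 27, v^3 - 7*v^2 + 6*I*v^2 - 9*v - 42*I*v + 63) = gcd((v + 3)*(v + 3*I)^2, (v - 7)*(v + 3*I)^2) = v^2 + 6*I*v - 9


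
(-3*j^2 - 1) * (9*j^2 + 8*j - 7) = -27*j^4 - 24*j^3 + 12*j^2 - 8*j + 7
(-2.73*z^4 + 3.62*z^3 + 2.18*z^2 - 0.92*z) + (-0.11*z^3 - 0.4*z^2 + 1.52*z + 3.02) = -2.73*z^4 + 3.51*z^3 + 1.78*z^2 + 0.6*z + 3.02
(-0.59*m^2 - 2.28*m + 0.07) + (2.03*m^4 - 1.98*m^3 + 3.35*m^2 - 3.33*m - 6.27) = 2.03*m^4 - 1.98*m^3 + 2.76*m^2 - 5.61*m - 6.2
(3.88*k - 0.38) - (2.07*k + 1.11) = 1.81*k - 1.49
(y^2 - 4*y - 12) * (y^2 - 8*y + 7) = y^4 - 12*y^3 + 27*y^2 + 68*y - 84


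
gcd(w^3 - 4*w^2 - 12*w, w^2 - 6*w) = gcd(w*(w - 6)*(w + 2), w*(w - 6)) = w^2 - 6*w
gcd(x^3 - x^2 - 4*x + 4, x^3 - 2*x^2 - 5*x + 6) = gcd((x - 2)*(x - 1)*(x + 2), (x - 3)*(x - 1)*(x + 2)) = x^2 + x - 2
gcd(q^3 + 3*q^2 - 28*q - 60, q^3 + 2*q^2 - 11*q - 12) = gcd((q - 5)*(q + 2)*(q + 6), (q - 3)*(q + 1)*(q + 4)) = 1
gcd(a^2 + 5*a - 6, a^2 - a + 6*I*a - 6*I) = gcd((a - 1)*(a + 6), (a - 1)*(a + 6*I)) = a - 1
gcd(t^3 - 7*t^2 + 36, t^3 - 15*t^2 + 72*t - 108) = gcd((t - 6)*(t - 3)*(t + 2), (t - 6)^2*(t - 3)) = t^2 - 9*t + 18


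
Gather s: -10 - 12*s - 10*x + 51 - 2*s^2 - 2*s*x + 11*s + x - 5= -2*s^2 + s*(-2*x - 1) - 9*x + 36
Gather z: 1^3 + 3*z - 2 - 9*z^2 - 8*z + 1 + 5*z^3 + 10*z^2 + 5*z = 5*z^3 + z^2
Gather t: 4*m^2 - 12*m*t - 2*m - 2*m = 4*m^2 - 12*m*t - 4*m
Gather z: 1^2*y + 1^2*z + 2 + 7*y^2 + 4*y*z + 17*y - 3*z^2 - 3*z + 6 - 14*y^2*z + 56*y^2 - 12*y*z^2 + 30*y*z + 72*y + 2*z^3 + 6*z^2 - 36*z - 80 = 63*y^2 + 90*y + 2*z^3 + z^2*(3 - 12*y) + z*(-14*y^2 + 34*y - 38) - 72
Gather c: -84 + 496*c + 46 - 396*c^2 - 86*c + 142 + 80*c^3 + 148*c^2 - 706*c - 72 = 80*c^3 - 248*c^2 - 296*c + 32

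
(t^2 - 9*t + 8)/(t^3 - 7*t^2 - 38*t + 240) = (t - 1)/(t^2 + t - 30)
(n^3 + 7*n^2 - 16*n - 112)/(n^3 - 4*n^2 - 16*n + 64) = (n + 7)/(n - 4)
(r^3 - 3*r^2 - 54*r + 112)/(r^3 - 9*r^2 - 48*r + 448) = (r - 2)/(r - 8)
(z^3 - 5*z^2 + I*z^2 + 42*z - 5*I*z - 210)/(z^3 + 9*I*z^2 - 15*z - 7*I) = (z^2 - z*(5 + 6*I) + 30*I)/(z^2 + 2*I*z - 1)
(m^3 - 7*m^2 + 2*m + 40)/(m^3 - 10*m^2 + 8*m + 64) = (m - 5)/(m - 8)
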